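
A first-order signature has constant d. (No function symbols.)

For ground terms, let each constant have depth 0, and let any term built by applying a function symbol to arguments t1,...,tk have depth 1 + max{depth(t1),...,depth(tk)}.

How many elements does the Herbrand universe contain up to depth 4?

With no function symbols every ground term is a constant, so there is exactly 1 ground term at every depth bound.
N_0 = 1
N_1 = 1
N_2 = 1
N_3 = 1
N_4 = 1
Explicitly: d.

1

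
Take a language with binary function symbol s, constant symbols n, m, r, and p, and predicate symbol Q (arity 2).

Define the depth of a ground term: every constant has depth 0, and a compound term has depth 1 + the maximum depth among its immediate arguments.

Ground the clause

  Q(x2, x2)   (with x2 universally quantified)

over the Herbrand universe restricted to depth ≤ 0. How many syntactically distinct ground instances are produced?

4

Ground terms of depth ≤ 0:
  Write N_k for the number of ground terms of depth ≤ k. A term of depth ≤ k is either a constant or a function symbol applied to arguments of depth ≤ k−1, so N_k = 4 + N_{k-1}^2.
  N_0 = 4
  Explicitly: n, m, r, p.
So there are 4 ground terms available for substitution.
The clause has 1 distinct variable (x2), which appears in the body. In the free term algebra distinct substitutions yield syntactically distinct ground instances.
Number of ground instances = 4.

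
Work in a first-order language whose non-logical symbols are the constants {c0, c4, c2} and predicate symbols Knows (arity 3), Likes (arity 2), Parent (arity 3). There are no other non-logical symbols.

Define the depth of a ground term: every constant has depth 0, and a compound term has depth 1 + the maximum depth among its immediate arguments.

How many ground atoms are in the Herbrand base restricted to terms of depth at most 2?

First count ground terms of depth ≤ 2.
With no function symbols every ground term is a constant, so there are exactly 3 ground terms at every depth bound.
N_0 = 3
N_1 = 3
N_2 = 3
So |H| = 3.
Ground atoms are formed by filling each argument slot of a predicate with a term from H, so an r-ary predicate gives |H|^r atoms:
  Knows: 3^3 = 27;  Likes: 3^2 = 9;  Parent: 3^3 = 27
Total ground atoms: 27 + 9 + 27 = 63.

63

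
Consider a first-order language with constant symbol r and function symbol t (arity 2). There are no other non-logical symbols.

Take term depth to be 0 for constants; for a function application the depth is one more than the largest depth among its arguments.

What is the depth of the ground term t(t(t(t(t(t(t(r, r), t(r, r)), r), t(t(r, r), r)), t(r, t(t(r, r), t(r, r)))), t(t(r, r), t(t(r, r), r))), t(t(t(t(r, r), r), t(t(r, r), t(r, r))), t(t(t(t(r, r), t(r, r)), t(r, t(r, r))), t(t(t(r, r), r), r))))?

depth(t(r, r)) = 1 + max(0, 0) = 1
depth(t(t(r, r), t(r, r))) = 1 + max(1, 1) = 2
depth(t(t(t(r, r), t(r, r)), r)) = 1 + max(2, 0) = 3
depth(t(t(r, r), r)) = 1 + max(1, 0) = 2
depth(t(t(t(t(r, r), t(r, r)), r), t(t(r, r), r))) = 1 + max(3, 2) = 4
depth(t(r, t(t(r, r), t(r, r)))) = 1 + max(0, 2) = 3
depth(t(t(t(t(t(r, r), t(r, r)), r), t(t(r, r), r)), t(r, t(t(r, r), t(r, r))))) = 1 + max(4, 3) = 5
depth(t(t(r, r), t(t(r, r), r))) = 1 + max(1, 2) = 3
depth(t(t(t(t(t(t(r, r), t(r, r)), r), t(t(r, r), r)), t(r, t(t(r, r), t(r, r)))), t(t(r, r), t(t(r, r), r)))) = 1 + max(5, 3) = 6
depth(t(t(t(r, r), r), t(t(r, r), t(r, r)))) = 1 + max(2, 2) = 3
depth(t(r, t(r, r))) = 1 + max(0, 1) = 2
depth(t(t(t(r, r), t(r, r)), t(r, t(r, r)))) = 1 + max(2, 2) = 3
depth(t(t(t(r, r), r), r)) = 1 + max(2, 0) = 3
depth(t(t(t(t(r, r), t(r, r)), t(r, t(r, r))), t(t(t(r, r), r), r))) = 1 + max(3, 3) = 4
depth(t(t(t(t(r, r), r), t(t(r, r), t(r, r))), t(t(t(t(r, r), t(r, r)), t(r, t(r, r))), t(t(t(r, r), r), r)))) = 1 + max(3, 4) = 5
depth(t(t(t(t(t(t(t(r, r), t(r, r)), r), t(t(r, r), r)), t(r, t(t(r, r), t(r, r)))), t(t(r, r), t(t(r, r), r))), t(t(t(t(r, r), r), t(t(r, r), t(r, r))), t(t(t(t(r, r), t(r, r)), t(r, t(r, r))), t(t(t(r, r), r), r))))) = 1 + max(6, 5) = 7

7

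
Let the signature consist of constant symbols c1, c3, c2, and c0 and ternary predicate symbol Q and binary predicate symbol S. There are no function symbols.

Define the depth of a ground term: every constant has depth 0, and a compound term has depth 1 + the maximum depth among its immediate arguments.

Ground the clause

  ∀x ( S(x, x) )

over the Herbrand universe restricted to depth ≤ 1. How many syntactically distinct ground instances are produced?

Ground terms of depth ≤ 1:
  With no function symbols every ground term is a constant, so there are exactly 4 ground terms at every depth bound.
  N_0 = 4
  N_1 = 4
So there are 4 ground terms available for substitution.
There is 1 variable to instantiate (x),  occurring in at least one literal, so different choices give different ground instances.
Number of ground instances = 4.

4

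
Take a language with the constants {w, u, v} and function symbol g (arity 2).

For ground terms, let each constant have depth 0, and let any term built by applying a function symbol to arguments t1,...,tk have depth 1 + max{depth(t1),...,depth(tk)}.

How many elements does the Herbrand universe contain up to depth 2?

Write N_k for the number of ground terms of depth ≤ k. A term of depth ≤ k is either a constant or a function symbol applied to arguments of depth ≤ k−1, so N_k = 3 + N_{k-1}^2.
N_0 = 3
N_1 = 3 + 3^2 = 12
N_2 = 3 + 12^2 = 147

147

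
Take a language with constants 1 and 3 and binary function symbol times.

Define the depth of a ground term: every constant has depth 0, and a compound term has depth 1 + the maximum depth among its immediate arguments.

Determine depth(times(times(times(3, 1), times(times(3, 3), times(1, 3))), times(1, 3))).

depth(times(3, 1)) = 1 + max(0, 0) = 1
depth(times(3, 3)) = 1 + max(0, 0) = 1
depth(times(1, 3)) = 1 + max(0, 0) = 1
depth(times(times(3, 3), times(1, 3))) = 1 + max(1, 1) = 2
depth(times(times(3, 1), times(times(3, 3), times(1, 3)))) = 1 + max(1, 2) = 3
depth(times(times(times(3, 1), times(times(3, 3), times(1, 3))), times(1, 3))) = 1 + max(3, 1) = 4

4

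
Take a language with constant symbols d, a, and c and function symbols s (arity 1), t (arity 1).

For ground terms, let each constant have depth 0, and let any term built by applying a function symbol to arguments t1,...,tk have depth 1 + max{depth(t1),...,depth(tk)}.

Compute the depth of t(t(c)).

depth(t(c)) = 1 + depth(c) = 1 + 0 = 1
depth(t(t(c))) = 1 + depth(t(c)) = 1 + 1 = 2

2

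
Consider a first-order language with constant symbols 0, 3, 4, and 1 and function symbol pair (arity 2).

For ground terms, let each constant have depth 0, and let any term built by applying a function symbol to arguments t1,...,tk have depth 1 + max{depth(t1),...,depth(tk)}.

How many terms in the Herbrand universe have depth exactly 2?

384

If N_k denotes the number of depth-≤k ground terms, the 4 constants give N_0 = 4, and each function symbol of arity r contributes N_{k-1}^r new terms at level k: N_k = 4 + N_{k-1}^2.
N_0 = 4
N_1 = 4 + 4^2 = 20
N_2 = 4 + 20^2 = 404
Terms of depth exactly 2: N_2 − N_1 = 404 − 20 = 384.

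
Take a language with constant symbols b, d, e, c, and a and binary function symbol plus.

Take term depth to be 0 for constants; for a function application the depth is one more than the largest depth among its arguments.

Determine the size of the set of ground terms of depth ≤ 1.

30

If N_k denotes the number of depth-≤k ground terms, the 5 constants give N_0 = 5, and each function symbol of arity r contributes N_{k-1}^r new terms at level k: N_k = 5 + N_{k-1}^2.
N_0 = 5
N_1 = 5 + 5^2 = 30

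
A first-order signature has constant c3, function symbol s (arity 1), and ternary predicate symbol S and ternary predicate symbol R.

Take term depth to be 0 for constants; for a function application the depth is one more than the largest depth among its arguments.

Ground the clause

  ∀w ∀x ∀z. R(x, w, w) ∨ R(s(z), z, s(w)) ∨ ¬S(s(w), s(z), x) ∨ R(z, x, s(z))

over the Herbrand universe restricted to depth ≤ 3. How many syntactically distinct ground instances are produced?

64

Ground terms of depth ≤ 3:
  If N_k denotes the number of depth-≤k ground terms, the 1 constant gives N_0 = 1, and each function symbol of arity r contributes N_{k-1}^r new terms at level k: N_k = 1 + N_{k-1}.
  N_0 = 1
  N_1 = 1 + 1 = 2
  N_2 = 1 + 2 = 3
  N_3 = 1 + 3 = 4
  Explicitly: c3, s(c3), s(s(c3)), s(s(s(c3))).
So there are 4 ground terms available for substitution.
Each of w, x, z ranges independently over the available ground terms, and distinct assignments produce distinct instances.
Number of ground instances = 4^3 = 64.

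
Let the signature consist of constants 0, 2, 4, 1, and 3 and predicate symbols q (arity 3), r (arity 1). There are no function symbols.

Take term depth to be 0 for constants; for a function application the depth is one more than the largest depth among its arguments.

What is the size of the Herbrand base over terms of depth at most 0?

First count ground terms of depth ≤ 0.
With no function symbols every ground term is a constant, so there are exactly 5 ground terms at every depth bound.
N_0 = 5
Explicitly: 0, 2, 4, 1, 3.
So |H| = 5.
Ground atoms are formed by filling each argument slot of a predicate with a term from H, so an r-ary predicate gives |H|^r atoms:
  q: 5^3 = 125;  r: 5
Total ground atoms: 125 + 5 = 130.

130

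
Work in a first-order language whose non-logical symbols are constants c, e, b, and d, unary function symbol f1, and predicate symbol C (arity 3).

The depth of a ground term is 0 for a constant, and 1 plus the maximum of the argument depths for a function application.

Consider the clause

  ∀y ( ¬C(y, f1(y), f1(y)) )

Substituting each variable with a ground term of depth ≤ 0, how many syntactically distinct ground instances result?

Ground terms of depth ≤ 0:
  If N_k denotes the number of depth-≤k ground terms, the 4 constants give N_0 = 4, and each function symbol of arity r contributes N_{k-1}^r new terms at level k: N_k = 4 + N_{k-1}.
  N_0 = 4
  Explicitly: c, e, b, d.
So there are 4 ground terms available for substitution.
The variable y ranges independently over the available ground terms, and distinct assignments produce distinct instances.
Number of ground instances = 4.

4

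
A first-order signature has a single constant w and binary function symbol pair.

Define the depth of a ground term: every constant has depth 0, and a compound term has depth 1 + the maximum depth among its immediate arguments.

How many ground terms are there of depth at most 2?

Let N_k count ground terms of depth at most k. Each non-constant term of depth ≤ k is some function symbol applied to depth-≤(k−1) arguments, giving N_k = 1 + N_{k-1}^2.
N_0 = 1
N_1 = 1 + 1^2 = 2
N_2 = 1 + 2^2 = 5

5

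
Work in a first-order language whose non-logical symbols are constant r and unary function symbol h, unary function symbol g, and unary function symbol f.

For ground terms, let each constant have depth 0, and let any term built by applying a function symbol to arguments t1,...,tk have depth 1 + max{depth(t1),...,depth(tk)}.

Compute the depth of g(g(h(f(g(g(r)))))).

6

depth(g(r)) = 1 + depth(r) = 1 + 0 = 1
depth(g(g(r))) = 1 + depth(g(r)) = 1 + 1 = 2
depth(f(g(g(r)))) = 1 + depth(g(g(r))) = 1 + 2 = 3
depth(h(f(g(g(r))))) = 1 + depth(f(g(g(r)))) = 1 + 3 = 4
depth(g(h(f(g(g(r)))))) = 1 + depth(h(f(g(g(r))))) = 1 + 4 = 5
depth(g(g(h(f(g(g(r))))))) = 1 + depth(g(h(f(g(g(r)))))) = 1 + 5 = 6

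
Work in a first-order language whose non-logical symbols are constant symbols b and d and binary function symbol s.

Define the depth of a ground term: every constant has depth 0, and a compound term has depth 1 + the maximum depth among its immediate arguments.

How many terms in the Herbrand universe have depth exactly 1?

4

Let N_k count ground terms of depth at most k. Each non-constant term of depth ≤ k is some function symbol applied to depth-≤(k−1) arguments, giving N_k = 2 + N_{k-1}^2.
N_0 = 2
N_1 = 2 + 2^2 = 6
Terms of depth exactly 1: N_1 − N_0 = 6 − 2 = 4.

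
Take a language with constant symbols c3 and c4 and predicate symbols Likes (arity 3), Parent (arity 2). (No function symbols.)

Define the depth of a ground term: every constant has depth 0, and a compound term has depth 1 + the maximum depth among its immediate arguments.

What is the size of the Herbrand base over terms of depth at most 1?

First count ground terms of depth ≤ 1.
With no function symbols every ground term is a constant, so there are exactly 2 ground terms at every depth bound.
N_0 = 2
N_1 = 2
Explicitly: c3, c4.
So |H| = 2.
For each predicate symbol, the number of ground atoms is |H| raised to its arity; summing:
  Likes: 2^3 = 8;  Parent: 2^2 = 4
Total ground atoms: 8 + 4 = 12.

12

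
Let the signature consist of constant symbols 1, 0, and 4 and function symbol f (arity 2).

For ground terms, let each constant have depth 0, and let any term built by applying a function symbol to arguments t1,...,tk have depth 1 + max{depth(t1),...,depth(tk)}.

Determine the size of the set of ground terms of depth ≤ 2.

Write N_k for the number of ground terms of depth ≤ k. A term of depth ≤ k is either a constant or a function symbol applied to arguments of depth ≤ k−1, so N_k = 3 + N_{k-1}^2.
N_0 = 3
N_1 = 3 + 3^2 = 12
N_2 = 3 + 12^2 = 147

147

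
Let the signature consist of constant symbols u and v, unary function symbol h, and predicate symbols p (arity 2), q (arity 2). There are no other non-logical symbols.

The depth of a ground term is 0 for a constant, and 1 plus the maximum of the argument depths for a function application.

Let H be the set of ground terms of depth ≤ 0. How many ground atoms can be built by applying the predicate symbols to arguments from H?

First count ground terms of depth ≤ 0.
Let N_k = |{terms of depth ≤ k}|. Then N_0 = 2 and N_k = 2 + N_{k-1} for k ≥ 1 (one summand per function symbol, arity giving the exponent).
N_0 = 2
Explicitly: u, v.
So |H| = 2.
Each predicate of arity r yields |H|^r ground atoms (one per choice of an r-tuple from H):
  p: 2^2 = 4;  q: 2^2 = 4
Total ground atoms: 4 + 4 = 8.

8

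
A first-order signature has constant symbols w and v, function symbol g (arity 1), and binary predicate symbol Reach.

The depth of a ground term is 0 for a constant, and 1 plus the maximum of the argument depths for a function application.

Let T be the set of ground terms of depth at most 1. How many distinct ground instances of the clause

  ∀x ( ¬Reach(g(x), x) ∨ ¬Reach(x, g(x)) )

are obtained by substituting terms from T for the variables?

Ground terms of depth ≤ 1:
  Let N_k count ground terms of depth at most k. Each non-constant term of depth ≤ k is some function symbol applied to depth-≤(k−1) arguments, giving N_k = 2 + N_{k-1}.
  N_0 = 2
  N_1 = 2 + 2 = 4
  Explicitly: w, v, g(w), g(v).
So there are 4 ground terms available for substitution.
The body mentions the single quantified variable x; since ground terms form a free algebra, no two substitutions collapse to the same formula.
Number of ground instances = 4.

4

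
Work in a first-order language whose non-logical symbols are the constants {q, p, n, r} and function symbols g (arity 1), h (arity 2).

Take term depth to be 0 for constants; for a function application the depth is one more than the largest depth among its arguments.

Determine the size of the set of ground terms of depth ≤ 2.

604

Write N_k for the number of ground terms of depth ≤ k. A term of depth ≤ k is either a constant or a function symbol applied to arguments of depth ≤ k−1, so N_k = 4 + N_{k-1} + N_{k-1}^2.
N_0 = 4
N_1 = 4 + 4 + 4^2 = 24
N_2 = 4 + 24 + 24^2 = 604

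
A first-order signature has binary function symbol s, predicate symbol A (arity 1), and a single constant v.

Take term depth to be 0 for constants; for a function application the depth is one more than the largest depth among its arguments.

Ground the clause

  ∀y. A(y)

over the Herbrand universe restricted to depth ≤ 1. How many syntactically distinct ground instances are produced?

2

Ground terms of depth ≤ 1:
  If N_k denotes the number of depth-≤k ground terms, the 1 constant gives N_0 = 1, and each function symbol of arity r contributes N_{k-1}^r new terms at level k: N_k = 1 + N_{k-1}^2.
  N_0 = 1
  N_1 = 1 + 1^2 = 2
So there are 2 ground terms available for substitution.
The variable y ranges independently over the available ground terms, and distinct assignments produce distinct instances.
Number of ground instances = 2.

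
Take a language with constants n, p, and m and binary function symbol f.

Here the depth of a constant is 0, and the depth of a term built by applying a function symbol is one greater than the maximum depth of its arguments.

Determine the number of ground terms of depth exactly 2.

135

Let N_k count ground terms of depth at most k. Each non-constant term of depth ≤ k is some function symbol applied to depth-≤(k−1) arguments, giving N_k = 3 + N_{k-1}^2.
N_0 = 3
N_1 = 3 + 3^2 = 12
N_2 = 3 + 12^2 = 147
Terms of depth exactly 2: N_2 − N_1 = 147 − 12 = 135.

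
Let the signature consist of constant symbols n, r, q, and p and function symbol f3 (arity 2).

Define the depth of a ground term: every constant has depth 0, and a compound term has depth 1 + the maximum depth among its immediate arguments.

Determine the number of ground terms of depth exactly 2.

384

Let N_k count ground terms of depth at most k. Each non-constant term of depth ≤ k is some function symbol applied to depth-≤(k−1) arguments, giving N_k = 4 + N_{k-1}^2.
N_0 = 4
N_1 = 4 + 4^2 = 20
N_2 = 4 + 20^2 = 404
Terms of depth exactly 2: N_2 − N_1 = 404 − 20 = 384.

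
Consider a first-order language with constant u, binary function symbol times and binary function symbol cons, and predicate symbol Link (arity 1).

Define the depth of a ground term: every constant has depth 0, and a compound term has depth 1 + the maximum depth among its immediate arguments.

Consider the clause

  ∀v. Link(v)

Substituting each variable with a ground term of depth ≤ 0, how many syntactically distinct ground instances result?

Ground terms of depth ≤ 0:
  Write N_k for the number of ground terms of depth ≤ k. A term of depth ≤ k is either a constant or a function symbol applied to arguments of depth ≤ k−1, so N_k = 1 + N_{k-1}^2 + N_{k-1}^2.
  N_0 = 1
  Explicitly: u.
So there is exactly 1 ground term available for substitution.
The variable v ranges independently over the available ground terms, and distinct assignments produce distinct instances.
Number of ground instances = 1.

1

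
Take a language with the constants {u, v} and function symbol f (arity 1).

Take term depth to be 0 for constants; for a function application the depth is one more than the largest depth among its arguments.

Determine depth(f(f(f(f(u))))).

depth(f(u)) = 1 + depth(u) = 1 + 0 = 1
depth(f(f(u))) = 1 + depth(f(u)) = 1 + 1 = 2
depth(f(f(f(u)))) = 1 + depth(f(f(u))) = 1 + 2 = 3
depth(f(f(f(f(u))))) = 1 + depth(f(f(f(u)))) = 1 + 3 = 4

4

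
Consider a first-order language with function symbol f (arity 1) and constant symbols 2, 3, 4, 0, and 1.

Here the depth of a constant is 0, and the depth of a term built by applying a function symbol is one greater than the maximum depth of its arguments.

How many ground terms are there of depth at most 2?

15

If N_k denotes the number of depth-≤k ground terms, the 5 constants give N_0 = 5, and each function symbol of arity r contributes N_{k-1}^r new terms at level k: N_k = 5 + N_{k-1}.
N_0 = 5
N_1 = 5 + 5 = 10
N_2 = 5 + 10 = 15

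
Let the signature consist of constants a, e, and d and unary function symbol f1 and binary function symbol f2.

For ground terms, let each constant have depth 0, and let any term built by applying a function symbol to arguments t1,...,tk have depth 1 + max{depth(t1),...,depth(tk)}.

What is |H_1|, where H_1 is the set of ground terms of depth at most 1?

15

If N_k denotes the number of depth-≤k ground terms, the 3 constants give N_0 = 3, and each function symbol of arity r contributes N_{k-1}^r new terms at level k: N_k = 3 + N_{k-1} + N_{k-1}^2.
N_0 = 3
N_1 = 3 + 3 + 3^2 = 15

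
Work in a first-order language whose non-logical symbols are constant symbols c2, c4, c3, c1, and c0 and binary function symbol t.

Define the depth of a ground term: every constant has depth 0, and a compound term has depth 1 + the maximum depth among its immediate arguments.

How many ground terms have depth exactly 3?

818125

If N_k denotes the number of depth-≤k ground terms, the 5 constants give N_0 = 5, and each function symbol of arity r contributes N_{k-1}^r new terms at level k: N_k = 5 + N_{k-1}^2.
N_0 = 5
N_1 = 5 + 5^2 = 30
N_2 = 5 + 30^2 = 905
N_3 = 5 + 905^2 = 819030
Terms of depth exactly 3: N_3 − N_2 = 819030 − 905 = 818125.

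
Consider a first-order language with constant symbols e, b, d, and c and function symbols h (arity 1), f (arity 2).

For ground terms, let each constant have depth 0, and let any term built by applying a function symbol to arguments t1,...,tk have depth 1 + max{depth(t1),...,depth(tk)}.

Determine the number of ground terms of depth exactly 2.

580

If N_k denotes the number of depth-≤k ground terms, the 4 constants give N_0 = 4, and each function symbol of arity r contributes N_{k-1}^r new terms at level k: N_k = 4 + N_{k-1} + N_{k-1}^2.
N_0 = 4
N_1 = 4 + 4 + 4^2 = 24
N_2 = 4 + 24 + 24^2 = 604
Terms of depth exactly 2: N_2 − N_1 = 604 − 24 = 580.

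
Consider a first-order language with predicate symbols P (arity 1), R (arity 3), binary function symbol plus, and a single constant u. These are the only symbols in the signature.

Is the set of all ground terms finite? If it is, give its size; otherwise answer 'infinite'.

The signature has at least one function symbol (plus, arity 2) and at least one constant (u).
Iterating plus gives infinitely many distinct ground terms: u, plus(u, u), plus(plus(u, u), plus(u, u)), ...
So the Herbrand universe is infinite.

infinite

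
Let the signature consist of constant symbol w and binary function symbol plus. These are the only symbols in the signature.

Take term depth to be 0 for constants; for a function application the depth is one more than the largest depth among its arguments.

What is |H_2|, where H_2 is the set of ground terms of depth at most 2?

5

Count level by level. With function symbols plus/2, the terms of depth ≤ k are the 1 constant together with each function applied to depth-≤(k−1) tuples, so N_k = 1 + N_{k-1}^2.
N_0 = 1
N_1 = 1 + 1^2 = 2
N_2 = 1 + 2^2 = 5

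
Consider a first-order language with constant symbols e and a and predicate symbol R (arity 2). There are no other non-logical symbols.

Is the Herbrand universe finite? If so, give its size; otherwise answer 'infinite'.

2

There are no function symbols, so every ground term is one of the 2 constants.
The Herbrand universe is {e, a}, which is finite with 2 elements.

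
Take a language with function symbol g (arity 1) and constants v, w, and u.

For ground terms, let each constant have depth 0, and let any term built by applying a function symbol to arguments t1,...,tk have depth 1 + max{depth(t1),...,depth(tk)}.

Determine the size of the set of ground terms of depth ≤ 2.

Let N_k count ground terms of depth at most k. Each non-constant term of depth ≤ k is some function symbol applied to depth-≤(k−1) arguments, giving N_k = 3 + N_{k-1}.
N_0 = 3
N_1 = 3 + 3 = 6
N_2 = 3 + 6 = 9
Explicitly: v, w, u, g(v), g(w), g(u), g(g(v)), g(g(w)), g(g(u)).

9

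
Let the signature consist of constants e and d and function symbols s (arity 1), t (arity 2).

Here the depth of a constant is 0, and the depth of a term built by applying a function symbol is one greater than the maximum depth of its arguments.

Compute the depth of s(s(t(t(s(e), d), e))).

depth(s(e)) = 1 + depth(e) = 1 + 0 = 1
depth(t(s(e), d)) = 1 + max(1, 0) = 2
depth(t(t(s(e), d), e)) = 1 + max(2, 0) = 3
depth(s(t(t(s(e), d), e))) = 1 + depth(t(t(s(e), d), e)) = 1 + 3 = 4
depth(s(s(t(t(s(e), d), e)))) = 1 + depth(s(t(t(s(e), d), e))) = 1 + 4 = 5

5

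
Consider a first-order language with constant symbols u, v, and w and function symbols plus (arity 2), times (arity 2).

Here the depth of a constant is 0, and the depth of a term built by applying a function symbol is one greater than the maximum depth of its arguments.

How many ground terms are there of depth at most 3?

If N_k denotes the number of depth-≤k ground terms, the 3 constants give N_0 = 3, and each function symbol of arity r contributes N_{k-1}^r new terms at level k: N_k = 3 + N_{k-1}^2 + N_{k-1}^2.
N_0 = 3
N_1 = 3 + 3^2 + 3^2 = 21
N_2 = 3 + 21^2 + 21^2 = 885
N_3 = 3 + 885^2 + 885^2 = 1566453

1566453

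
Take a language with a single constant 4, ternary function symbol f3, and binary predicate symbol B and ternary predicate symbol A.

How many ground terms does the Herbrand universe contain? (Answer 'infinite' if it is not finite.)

The signature has at least one function symbol (f3, arity 3) and at least one constant (4).
Iterating f3 gives infinitely many distinct ground terms: 4, f3(4, 4, 4), f3(f3(4, 4, 4), f3(4, 4, 4), f3(4, 4, 4)), ...
So the Herbrand universe is infinite.

infinite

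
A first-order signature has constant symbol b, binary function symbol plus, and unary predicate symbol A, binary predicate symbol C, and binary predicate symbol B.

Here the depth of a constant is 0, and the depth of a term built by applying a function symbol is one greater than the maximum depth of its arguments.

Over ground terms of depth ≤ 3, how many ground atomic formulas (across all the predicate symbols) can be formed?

1378

First count ground terms of depth ≤ 3.
Count level by level. With function symbols plus/2, the terms of depth ≤ k are the 1 constant together with each function applied to depth-≤(k−1) tuples, so N_k = 1 + N_{k-1}^2.
N_0 = 1
N_1 = 1 + 1^2 = 2
N_2 = 1 + 2^2 = 5
N_3 = 1 + 5^2 = 26
So |H| = 26.
For each predicate symbol, the number of ground atoms is |H| raised to its arity; summing:
  A: 26;  C: 26^2 = 676;  B: 26^2 = 676
Total ground atoms: 26 + 676 + 676 = 1378.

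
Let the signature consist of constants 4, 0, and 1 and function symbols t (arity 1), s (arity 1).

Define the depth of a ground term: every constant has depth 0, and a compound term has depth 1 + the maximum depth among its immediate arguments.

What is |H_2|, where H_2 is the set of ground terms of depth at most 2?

Let N_k = |{terms of depth ≤ k}|. Then N_0 = 3 and N_k = 3 + N_{k-1} + N_{k-1} for k ≥ 1 (one summand per function symbol, arity giving the exponent).
N_0 = 3
N_1 = 3 + 3 + 3 = 9
N_2 = 3 + 9 + 9 = 21

21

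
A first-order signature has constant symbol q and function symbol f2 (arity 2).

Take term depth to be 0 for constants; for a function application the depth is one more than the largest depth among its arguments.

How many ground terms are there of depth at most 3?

Count level by level. With function symbols f2/2, the terms of depth ≤ k are the 1 constant together with each function applied to depth-≤(k−1) tuples, so N_k = 1 + N_{k-1}^2.
N_0 = 1
N_1 = 1 + 1^2 = 2
N_2 = 1 + 2^2 = 5
N_3 = 1 + 5^2 = 26

26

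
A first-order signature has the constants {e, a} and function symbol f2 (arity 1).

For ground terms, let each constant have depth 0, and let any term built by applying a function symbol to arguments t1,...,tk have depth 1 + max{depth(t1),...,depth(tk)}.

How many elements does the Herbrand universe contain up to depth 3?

8

Write N_k for the number of ground terms of depth ≤ k. A term of depth ≤ k is either a constant or a function symbol applied to arguments of depth ≤ k−1, so N_k = 2 + N_{k-1}.
N_0 = 2
N_1 = 2 + 2 = 4
N_2 = 2 + 4 = 6
N_3 = 2 + 6 = 8
Explicitly: e, a, f2(e), f2(a), f2(f2(e)), f2(f2(a)), f2(f2(f2(e))), f2(f2(f2(a))).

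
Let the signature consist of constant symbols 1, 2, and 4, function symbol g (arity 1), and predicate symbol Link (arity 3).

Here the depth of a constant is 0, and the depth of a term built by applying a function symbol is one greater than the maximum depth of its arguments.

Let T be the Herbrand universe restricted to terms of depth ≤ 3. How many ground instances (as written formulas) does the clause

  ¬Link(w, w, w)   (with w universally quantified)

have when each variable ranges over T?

Ground terms of depth ≤ 3:
  Let N_k count ground terms of depth at most k. Each non-constant term of depth ≤ k is some function symbol applied to depth-≤(k−1) arguments, giving N_k = 3 + N_{k-1}.
  N_0 = 3
  N_1 = 3 + 3 = 6
  N_2 = 3 + 6 = 9
  N_3 = 3 + 9 = 12
So there are 12 ground terms available for substitution.
The clause has 1 distinct variable (w), which appears in the body. In the free term algebra distinct substitutions yield syntactically distinct ground instances.
Number of ground instances = 12.

12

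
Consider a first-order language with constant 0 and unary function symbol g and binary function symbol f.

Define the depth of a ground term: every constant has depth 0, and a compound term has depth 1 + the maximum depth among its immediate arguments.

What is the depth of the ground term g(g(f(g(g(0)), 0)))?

5

depth(g(0)) = 1 + depth(0) = 1 + 0 = 1
depth(g(g(0))) = 1 + depth(g(0)) = 1 + 1 = 2
depth(f(g(g(0)), 0)) = 1 + max(2, 0) = 3
depth(g(f(g(g(0)), 0))) = 1 + depth(f(g(g(0)), 0)) = 1 + 3 = 4
depth(g(g(f(g(g(0)), 0)))) = 1 + depth(g(f(g(g(0)), 0))) = 1 + 4 = 5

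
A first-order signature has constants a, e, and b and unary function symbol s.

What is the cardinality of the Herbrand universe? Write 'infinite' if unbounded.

The signature has at least one function symbol (s, arity 1) and at least one constant (a).
Iterating s gives infinitely many distinct ground terms: a, s(a), s(s(a)), ...
So the Herbrand universe is infinite.

infinite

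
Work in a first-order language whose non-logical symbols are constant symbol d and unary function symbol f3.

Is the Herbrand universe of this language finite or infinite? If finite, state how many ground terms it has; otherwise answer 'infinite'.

The signature has at least one function symbol (f3, arity 1) and at least one constant (d).
Iterating f3 gives infinitely many distinct ground terms: d, f3(d), f3(f3(d)), ...
So the Herbrand universe is infinite.

infinite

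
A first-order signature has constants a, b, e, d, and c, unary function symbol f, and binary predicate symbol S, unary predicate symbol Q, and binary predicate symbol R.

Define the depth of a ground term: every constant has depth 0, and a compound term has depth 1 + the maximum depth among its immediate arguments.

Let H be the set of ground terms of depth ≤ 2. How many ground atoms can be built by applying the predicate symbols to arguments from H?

465

First count ground terms of depth ≤ 2.
Let N_k = |{terms of depth ≤ k}|. Then N_0 = 5 and N_k = 5 + N_{k-1} for k ≥ 1 (one summand per function symbol, arity giving the exponent).
N_0 = 5
N_1 = 5 + 5 = 10
N_2 = 5 + 10 = 15
So |H| = 15.
Each predicate of arity r yields |H|^r ground atoms (one per choice of an r-tuple from H):
  S: 15^2 = 225;  Q: 15;  R: 15^2 = 225
Total ground atoms: 225 + 15 + 225 = 465.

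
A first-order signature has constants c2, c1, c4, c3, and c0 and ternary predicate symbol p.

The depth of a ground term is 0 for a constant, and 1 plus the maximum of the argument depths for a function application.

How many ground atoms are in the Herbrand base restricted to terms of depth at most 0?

First count ground terms of depth ≤ 0.
With no function symbols every ground term is a constant, so there are exactly 5 ground terms at every depth bound.
N_0 = 5
Explicitly: c2, c1, c4, c3, c0.
So |H| = 5.
For each predicate symbol, the number of ground atoms is |H| raised to its arity; summing:
  p: 5^3 = 125
Total ground atoms: 125.

125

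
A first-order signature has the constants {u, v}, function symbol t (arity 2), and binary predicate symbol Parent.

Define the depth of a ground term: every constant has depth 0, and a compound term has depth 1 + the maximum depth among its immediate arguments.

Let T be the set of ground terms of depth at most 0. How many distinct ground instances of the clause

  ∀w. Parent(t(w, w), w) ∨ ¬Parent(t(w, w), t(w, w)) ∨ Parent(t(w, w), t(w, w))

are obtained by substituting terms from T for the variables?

Ground terms of depth ≤ 0:
  Let N_k count ground terms of depth at most k. Each non-constant term of depth ≤ k is some function symbol applied to depth-≤(k−1) arguments, giving N_k = 2 + N_{k-1}^2.
  N_0 = 2
So there are 2 ground terms available for substitution.
There is 1 variable to instantiate (w),  occurring in at least one literal, so different choices give different ground instances.
Number of ground instances = 2.

2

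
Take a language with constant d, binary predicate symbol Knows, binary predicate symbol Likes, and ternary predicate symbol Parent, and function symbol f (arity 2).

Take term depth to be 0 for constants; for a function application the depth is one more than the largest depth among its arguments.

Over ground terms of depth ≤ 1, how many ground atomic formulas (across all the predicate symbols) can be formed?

First count ground terms of depth ≤ 1.
Count level by level. With function symbols f/2, the terms of depth ≤ k are the 1 constant together with each function applied to depth-≤(k−1) tuples, so N_k = 1 + N_{k-1}^2.
N_0 = 1
N_1 = 1 + 1^2 = 2
Explicitly: d, f(d, d).
So |H| = 2.
Ground atoms are formed by filling each argument slot of a predicate with a term from H, so an r-ary predicate gives |H|^r atoms:
  Knows: 2^2 = 4;  Likes: 2^2 = 4;  Parent: 2^3 = 8
Total ground atoms: 4 + 4 + 8 = 16.

16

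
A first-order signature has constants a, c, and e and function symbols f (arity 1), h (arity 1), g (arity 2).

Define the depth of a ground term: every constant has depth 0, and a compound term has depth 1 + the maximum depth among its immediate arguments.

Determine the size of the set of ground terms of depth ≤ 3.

Let N_k = |{terms of depth ≤ k}|. Then N_0 = 3 and N_k = 3 + N_{k-1} + N_{k-1} + N_{k-1}^2 for k ≥ 1 (one summand per function symbol, arity giving the exponent).
N_0 = 3
N_1 = 3 + 3 + 3 + 3^2 = 18
N_2 = 3 + 18 + 18 + 18^2 = 363
N_3 = 3 + 363 + 363 + 363^2 = 132498

132498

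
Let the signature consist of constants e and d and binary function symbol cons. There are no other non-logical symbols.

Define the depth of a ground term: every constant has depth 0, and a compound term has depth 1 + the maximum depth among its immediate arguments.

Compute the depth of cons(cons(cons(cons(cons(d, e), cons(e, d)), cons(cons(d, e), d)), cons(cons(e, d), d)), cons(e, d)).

depth(cons(d, e)) = 1 + max(0, 0) = 1
depth(cons(e, d)) = 1 + max(0, 0) = 1
depth(cons(cons(d, e), cons(e, d))) = 1 + max(1, 1) = 2
depth(cons(cons(d, e), d)) = 1 + max(1, 0) = 2
depth(cons(cons(cons(d, e), cons(e, d)), cons(cons(d, e), d))) = 1 + max(2, 2) = 3
depth(cons(cons(e, d), d)) = 1 + max(1, 0) = 2
depth(cons(cons(cons(cons(d, e), cons(e, d)), cons(cons(d, e), d)), cons(cons(e, d), d))) = 1 + max(3, 2) = 4
depth(cons(cons(cons(cons(cons(d, e), cons(e, d)), cons(cons(d, e), d)), cons(cons(e, d), d)), cons(e, d))) = 1 + max(4, 1) = 5

5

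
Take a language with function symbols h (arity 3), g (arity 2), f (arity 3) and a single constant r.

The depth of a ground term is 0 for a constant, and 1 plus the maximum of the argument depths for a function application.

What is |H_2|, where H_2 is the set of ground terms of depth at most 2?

145

Let N_k count ground terms of depth at most k. Each non-constant term of depth ≤ k is some function symbol applied to depth-≤(k−1) arguments, giving N_k = 1 + N_{k-1}^3 + N_{k-1}^2 + N_{k-1}^3.
N_0 = 1
N_1 = 1 + 1^3 + 1^2 + 1^3 = 4
N_2 = 1 + 4^3 + 4^2 + 4^3 = 145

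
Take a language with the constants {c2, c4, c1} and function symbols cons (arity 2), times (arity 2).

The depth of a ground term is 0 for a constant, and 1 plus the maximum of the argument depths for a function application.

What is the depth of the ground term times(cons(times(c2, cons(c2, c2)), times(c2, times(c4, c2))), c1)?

depth(cons(c2, c2)) = 1 + max(0, 0) = 1
depth(times(c2, cons(c2, c2))) = 1 + max(0, 1) = 2
depth(times(c4, c2)) = 1 + max(0, 0) = 1
depth(times(c2, times(c4, c2))) = 1 + max(0, 1) = 2
depth(cons(times(c2, cons(c2, c2)), times(c2, times(c4, c2)))) = 1 + max(2, 2) = 3
depth(times(cons(times(c2, cons(c2, c2)), times(c2, times(c4, c2))), c1)) = 1 + max(3, 0) = 4

4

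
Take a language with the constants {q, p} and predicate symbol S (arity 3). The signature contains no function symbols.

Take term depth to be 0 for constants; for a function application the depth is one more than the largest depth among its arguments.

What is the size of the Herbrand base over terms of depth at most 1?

8

First count ground terms of depth ≤ 1.
With no function symbols every ground term is a constant, so there are exactly 2 ground terms at every depth bound.
N_0 = 2
N_1 = 2
Explicitly: q, p.
So |H| = 2.
A ground atom is a predicate applied to a tuple of terms from H, so the count is the sum over predicates of |H|^arity:
  S: 2^3 = 8
Total ground atoms: 8.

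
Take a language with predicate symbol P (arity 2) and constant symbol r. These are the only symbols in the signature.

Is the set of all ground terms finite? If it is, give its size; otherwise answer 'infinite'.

1

There are no function symbols, so the only ground term is the single constant.
The Herbrand universe is {r}, finite with 1 element.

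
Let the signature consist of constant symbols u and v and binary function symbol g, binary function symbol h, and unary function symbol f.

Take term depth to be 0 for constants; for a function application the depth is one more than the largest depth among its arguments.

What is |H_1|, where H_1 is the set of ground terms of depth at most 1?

12

Write N_k for the number of ground terms of depth ≤ k. A term of depth ≤ k is either a constant or a function symbol applied to arguments of depth ≤ k−1, so N_k = 2 + N_{k-1}^2 + N_{k-1}^2 + N_{k-1}.
N_0 = 2
N_1 = 2 + 2^2 + 2^2 + 2 = 12
Explicitly: u, v, g(u, u), g(u, v), g(v, u), g(v, v), h(u, u), h(u, v), h(v, u), h(v, v), f(u), f(v).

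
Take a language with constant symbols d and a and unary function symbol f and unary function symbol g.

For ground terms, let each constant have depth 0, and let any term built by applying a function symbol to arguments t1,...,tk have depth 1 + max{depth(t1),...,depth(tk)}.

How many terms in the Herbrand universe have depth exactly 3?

16

Let N_k count ground terms of depth at most k. Each non-constant term of depth ≤ k is some function symbol applied to depth-≤(k−1) arguments, giving N_k = 2 + N_{k-1} + N_{k-1}.
N_0 = 2
N_1 = 2 + 2 + 2 = 6
N_2 = 2 + 6 + 6 = 14
N_3 = 2 + 14 + 14 = 30
Terms of depth exactly 3: N_3 − N_2 = 30 − 14 = 16.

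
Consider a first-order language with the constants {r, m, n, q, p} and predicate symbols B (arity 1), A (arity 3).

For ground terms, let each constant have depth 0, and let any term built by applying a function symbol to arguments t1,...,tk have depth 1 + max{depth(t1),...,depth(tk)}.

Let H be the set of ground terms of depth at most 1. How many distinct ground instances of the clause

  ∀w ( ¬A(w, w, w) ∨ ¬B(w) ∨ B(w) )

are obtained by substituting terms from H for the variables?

Ground terms of depth ≤ 1:
  With no function symbols every ground term is a constant, so there are exactly 5 ground terms at every depth bound.
  N_0 = 5
  N_1 = 5
  Explicitly: r, m, n, q, p.
So there are 5 ground terms available for substitution.
The clause has 1 distinct variable (w), which appears in the body. In the free term algebra distinct substitutions yield syntactically distinct ground instances.
Number of ground instances = 5.

5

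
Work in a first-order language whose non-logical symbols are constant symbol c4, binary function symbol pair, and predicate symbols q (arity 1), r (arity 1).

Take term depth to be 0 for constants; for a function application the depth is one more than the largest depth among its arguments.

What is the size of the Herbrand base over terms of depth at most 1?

4

First count ground terms of depth ≤ 1.
If N_k denotes the number of depth-≤k ground terms, the 1 constant gives N_0 = 1, and each function symbol of arity r contributes N_{k-1}^r new terms at level k: N_k = 1 + N_{k-1}^2.
N_0 = 1
N_1 = 1 + 1^2 = 2
So |H| = 2.
A ground atom is a predicate applied to a tuple of terms from H, so the count is the sum over predicates of |H|^arity:
  q: 2;  r: 2
Total ground atoms: 2 + 2 = 4.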